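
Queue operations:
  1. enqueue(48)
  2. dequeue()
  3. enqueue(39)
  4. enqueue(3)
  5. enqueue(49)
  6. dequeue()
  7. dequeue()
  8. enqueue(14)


enqueue(48) -> [48]
dequeue()->48, []
enqueue(39) -> [39]
enqueue(3) -> [39, 3]
enqueue(49) -> [39, 3, 49]
dequeue()->39, [3, 49]
dequeue()->3, [49]
enqueue(14) -> [49, 14]

Final queue: [49, 14]


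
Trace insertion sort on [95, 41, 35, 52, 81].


Initial: [95, 41, 35, 52, 81]
Insert 41: [41, 95, 35, 52, 81]
Insert 35: [35, 41, 95, 52, 81]
Insert 52: [35, 41, 52, 95, 81]
Insert 81: [35, 41, 52, 81, 95]

Sorted: [35, 41, 52, 81, 95]


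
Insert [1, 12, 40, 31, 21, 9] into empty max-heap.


Insert 1: [1]
Insert 12: [12, 1]
Insert 40: [40, 1, 12]
Insert 31: [40, 31, 12, 1]
Insert 21: [40, 31, 12, 1, 21]
Insert 9: [40, 31, 12, 1, 21, 9]

Final heap: [40, 31, 12, 1, 21, 9]


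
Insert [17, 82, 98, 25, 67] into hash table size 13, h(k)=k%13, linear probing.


Insert 17: h=4 -> slot 4
Insert 82: h=4, 1 probes -> slot 5
Insert 98: h=7 -> slot 7
Insert 25: h=12 -> slot 12
Insert 67: h=2 -> slot 2

Table: [None, None, 67, None, 17, 82, None, 98, None, None, None, None, 25]


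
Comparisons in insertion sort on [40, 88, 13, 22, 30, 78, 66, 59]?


Algorithm: insertion sort
Input: [40, 88, 13, 22, 30, 78, 66, 59]
Sorted: [13, 22, 30, 40, 59, 66, 78, 88]

18


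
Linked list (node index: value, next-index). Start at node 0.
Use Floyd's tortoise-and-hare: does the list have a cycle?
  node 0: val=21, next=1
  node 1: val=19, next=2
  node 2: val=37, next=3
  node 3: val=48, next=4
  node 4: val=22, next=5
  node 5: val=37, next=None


Floyd's tortoise (slow, +1) and hare (fast, +2):
  init: slow=0, fast=0
  step 1: slow=1, fast=2
  step 2: slow=2, fast=4
  step 3: fast 4->5->None, no cycle

Cycle: no


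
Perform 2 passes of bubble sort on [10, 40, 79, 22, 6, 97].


Initial: [10, 40, 79, 22, 6, 97]
Pass 1: [10, 40, 22, 6, 79, 97] (2 swaps)
Pass 2: [10, 22, 6, 40, 79, 97] (2 swaps)

After 2 passes: [10, 22, 6, 40, 79, 97]


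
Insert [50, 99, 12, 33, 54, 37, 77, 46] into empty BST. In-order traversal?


Insert 50: root
Insert 99: R from 50
Insert 12: L from 50
Insert 33: L from 50 -> R from 12
Insert 54: R from 50 -> L from 99
Insert 37: L from 50 -> R from 12 -> R from 33
Insert 77: R from 50 -> L from 99 -> R from 54
Insert 46: L from 50 -> R from 12 -> R from 33 -> R from 37

In-order: [12, 33, 37, 46, 50, 54, 77, 99]


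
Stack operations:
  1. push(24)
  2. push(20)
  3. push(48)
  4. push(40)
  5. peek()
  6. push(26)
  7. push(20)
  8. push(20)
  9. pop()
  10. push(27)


push(24) -> [24]
push(20) -> [24, 20]
push(48) -> [24, 20, 48]
push(40) -> [24, 20, 48, 40]
peek()->40
push(26) -> [24, 20, 48, 40, 26]
push(20) -> [24, 20, 48, 40, 26, 20]
push(20) -> [24, 20, 48, 40, 26, 20, 20]
pop()->20, [24, 20, 48, 40, 26, 20]
push(27) -> [24, 20, 48, 40, 26, 20, 27]

Final stack: [24, 20, 48, 40, 26, 20, 27]


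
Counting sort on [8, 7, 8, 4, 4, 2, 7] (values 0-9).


Input: [8, 7, 8, 4, 4, 2, 7]
Counts: [0, 0, 1, 0, 2, 0, 0, 2, 2, 0]

Sorted: [2, 4, 4, 7, 7, 8, 8]


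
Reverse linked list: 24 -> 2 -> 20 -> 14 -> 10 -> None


Step 1: curr=24, set curr.next=prev(None) | reversed so far: 24
Step 2: curr=2, set curr.next=prev(24) | reversed so far: 2 -> 24
Step 3: curr=20, set curr.next=prev(2) | reversed so far: 20 -> 2 -> 24
Step 4: curr=14, set curr.next=prev(20) | reversed so far: 14 -> 20 -> 2 -> 24
Step 5: curr=10, set curr.next=prev(14) | reversed so far: 10 -> 14 -> 20 -> 2 -> 24

10 -> 14 -> 20 -> 2 -> 24 -> None


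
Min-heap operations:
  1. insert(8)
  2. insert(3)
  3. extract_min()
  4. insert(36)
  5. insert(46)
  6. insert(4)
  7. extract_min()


insert(8) -> [8]
insert(3) -> [3, 8]
extract_min()->3, [8]
insert(36) -> [8, 36]
insert(46) -> [8, 36, 46]
insert(4) -> [4, 8, 46, 36]
extract_min()->4, [8, 36, 46]

Final heap: [8, 36, 46]


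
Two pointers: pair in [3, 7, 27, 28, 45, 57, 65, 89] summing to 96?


lo=0(3)+hi=7(89)=92
lo=1(7)+hi=7(89)=96

Yes: 7+89=96


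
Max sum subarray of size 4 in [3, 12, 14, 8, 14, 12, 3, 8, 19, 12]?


[0:4]: 37
[1:5]: 48
[2:6]: 48
[3:7]: 37
[4:8]: 37
[5:9]: 42
[6:10]: 42

Max: 48 at [1:5]


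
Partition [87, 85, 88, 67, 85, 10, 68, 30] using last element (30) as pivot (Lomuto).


Pivot: 30
  10 <= 30: swap -> [10, 85, 88, 67, 85, 87, 68, 30]
Place pivot at 1: [10, 30, 88, 67, 85, 87, 68, 85]

Partitioned: [10, 30, 88, 67, 85, 87, 68, 85]


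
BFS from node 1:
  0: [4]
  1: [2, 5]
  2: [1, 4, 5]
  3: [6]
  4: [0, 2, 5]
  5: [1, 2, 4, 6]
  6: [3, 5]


Visit 1, enqueue [2, 5]
Visit 2, enqueue [4]
Visit 5, enqueue [6]
Visit 4, enqueue [0]
Visit 6, enqueue [3]
Visit 0, enqueue []
Visit 3, enqueue []

BFS order: [1, 2, 5, 4, 6, 0, 3]


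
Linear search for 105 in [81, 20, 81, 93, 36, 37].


i=0: 81!=105
i=1: 20!=105
i=2: 81!=105
i=3: 93!=105
i=4: 36!=105
i=5: 37!=105

Not found, 6 comps


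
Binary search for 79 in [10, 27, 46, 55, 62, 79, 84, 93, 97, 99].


Step 1: lo=0, hi=9, mid=4, val=62
Step 2: lo=5, hi=9, mid=7, val=93
Step 3: lo=5, hi=6, mid=5, val=79

Found at index 5


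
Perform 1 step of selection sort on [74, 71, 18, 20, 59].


Initial: [74, 71, 18, 20, 59]
Step 1: min=18 at 2
  Swap: [18, 71, 74, 20, 59]

After 1 step: [18, 71, 74, 20, 59]


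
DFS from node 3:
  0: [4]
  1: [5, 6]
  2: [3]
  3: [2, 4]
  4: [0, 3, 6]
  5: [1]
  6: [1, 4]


Visit 3, push [4, 2]
Visit 2, push []
Visit 4, push [6, 0]
Visit 0, push []
Visit 6, push [1]
Visit 1, push [5]
Visit 5, push []

DFS order: [3, 2, 4, 0, 6, 1, 5]


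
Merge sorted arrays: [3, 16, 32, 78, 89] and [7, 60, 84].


Take 3 from A
Take 7 from B
Take 16 from A
Take 32 from A
Take 60 from B
Take 78 from A
Take 84 from B

Merged: [3, 7, 16, 32, 60, 78, 84, 89]


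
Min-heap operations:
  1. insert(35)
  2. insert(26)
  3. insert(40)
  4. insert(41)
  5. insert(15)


insert(35) -> [35]
insert(26) -> [26, 35]
insert(40) -> [26, 35, 40]
insert(41) -> [26, 35, 40, 41]
insert(15) -> [15, 26, 40, 41, 35]

Final heap: [15, 26, 40, 41, 35]


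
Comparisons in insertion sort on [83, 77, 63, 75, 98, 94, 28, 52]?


Algorithm: insertion sort
Input: [83, 77, 63, 75, 98, 94, 28, 52]
Sorted: [28, 52, 63, 75, 77, 83, 94, 98]

22


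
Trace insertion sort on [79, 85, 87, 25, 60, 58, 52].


Initial: [79, 85, 87, 25, 60, 58, 52]
Insert 85: [79, 85, 87, 25, 60, 58, 52]
Insert 87: [79, 85, 87, 25, 60, 58, 52]
Insert 25: [25, 79, 85, 87, 60, 58, 52]
Insert 60: [25, 60, 79, 85, 87, 58, 52]
Insert 58: [25, 58, 60, 79, 85, 87, 52]
Insert 52: [25, 52, 58, 60, 79, 85, 87]

Sorted: [25, 52, 58, 60, 79, 85, 87]


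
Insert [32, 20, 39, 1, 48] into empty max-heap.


Insert 32: [32]
Insert 20: [32, 20]
Insert 39: [39, 20, 32]
Insert 1: [39, 20, 32, 1]
Insert 48: [48, 39, 32, 1, 20]

Final heap: [48, 39, 32, 1, 20]


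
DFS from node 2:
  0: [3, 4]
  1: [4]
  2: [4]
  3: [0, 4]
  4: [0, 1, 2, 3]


Visit 2, push [4]
Visit 4, push [3, 1, 0]
Visit 0, push [3]
Visit 3, push []
Visit 1, push []

DFS order: [2, 4, 0, 3, 1]


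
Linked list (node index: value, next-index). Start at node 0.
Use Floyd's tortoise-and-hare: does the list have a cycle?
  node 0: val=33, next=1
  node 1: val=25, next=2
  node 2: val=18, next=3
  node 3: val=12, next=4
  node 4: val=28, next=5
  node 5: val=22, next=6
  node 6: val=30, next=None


Floyd's tortoise (slow, +1) and hare (fast, +2):
  init: slow=0, fast=0
  step 1: slow=1, fast=2
  step 2: slow=2, fast=4
  step 3: slow=3, fast=6
  step 4: fast -> None, no cycle

Cycle: no


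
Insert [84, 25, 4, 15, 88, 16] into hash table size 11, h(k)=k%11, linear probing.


Insert 84: h=7 -> slot 7
Insert 25: h=3 -> slot 3
Insert 4: h=4 -> slot 4
Insert 15: h=4, 1 probes -> slot 5
Insert 88: h=0 -> slot 0
Insert 16: h=5, 1 probes -> slot 6

Table: [88, None, None, 25, 4, 15, 16, 84, None, None, None]


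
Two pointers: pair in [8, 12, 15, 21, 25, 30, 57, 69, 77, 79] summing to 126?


lo=0(8)+hi=9(79)=87
lo=1(12)+hi=9(79)=91
lo=2(15)+hi=9(79)=94
lo=3(21)+hi=9(79)=100
lo=4(25)+hi=9(79)=104
lo=5(30)+hi=9(79)=109
lo=6(57)+hi=9(79)=136
lo=6(57)+hi=8(77)=134
lo=6(57)+hi=7(69)=126

Yes: 57+69=126


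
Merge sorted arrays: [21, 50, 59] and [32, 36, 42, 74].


Take 21 from A
Take 32 from B
Take 36 from B
Take 42 from B
Take 50 from A
Take 59 from A

Merged: [21, 32, 36, 42, 50, 59, 74]


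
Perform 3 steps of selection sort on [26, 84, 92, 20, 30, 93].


Initial: [26, 84, 92, 20, 30, 93]
Step 1: min=20 at 3
  Swap: [20, 84, 92, 26, 30, 93]
Step 2: min=26 at 3
  Swap: [20, 26, 92, 84, 30, 93]
Step 3: min=30 at 4
  Swap: [20, 26, 30, 84, 92, 93]

After 3 steps: [20, 26, 30, 84, 92, 93]


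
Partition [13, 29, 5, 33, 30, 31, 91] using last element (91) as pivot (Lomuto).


Pivot: 91
  13 <= 91: advance i (no swap)
  29 <= 91: advance i (no swap)
  5 <= 91: advance i (no swap)
  33 <= 91: advance i (no swap)
  30 <= 91: advance i (no swap)
  31 <= 91: advance i (no swap)
Place pivot at 6: [13, 29, 5, 33, 30, 31, 91]

Partitioned: [13, 29, 5, 33, 30, 31, 91]


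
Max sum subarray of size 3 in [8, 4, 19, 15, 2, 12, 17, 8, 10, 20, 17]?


[0:3]: 31
[1:4]: 38
[2:5]: 36
[3:6]: 29
[4:7]: 31
[5:8]: 37
[6:9]: 35
[7:10]: 38
[8:11]: 47

Max: 47 at [8:11]


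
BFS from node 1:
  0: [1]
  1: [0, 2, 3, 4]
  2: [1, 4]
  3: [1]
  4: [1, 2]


Visit 1, enqueue [0, 2, 3, 4]
Visit 0, enqueue []
Visit 2, enqueue []
Visit 3, enqueue []
Visit 4, enqueue []

BFS order: [1, 0, 2, 3, 4]


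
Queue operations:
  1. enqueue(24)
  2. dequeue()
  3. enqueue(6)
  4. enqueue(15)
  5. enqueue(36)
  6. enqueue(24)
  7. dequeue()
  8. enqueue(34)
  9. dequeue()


enqueue(24) -> [24]
dequeue()->24, []
enqueue(6) -> [6]
enqueue(15) -> [6, 15]
enqueue(36) -> [6, 15, 36]
enqueue(24) -> [6, 15, 36, 24]
dequeue()->6, [15, 36, 24]
enqueue(34) -> [15, 36, 24, 34]
dequeue()->15, [36, 24, 34]

Final queue: [36, 24, 34]


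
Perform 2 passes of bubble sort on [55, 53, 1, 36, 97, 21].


Initial: [55, 53, 1, 36, 97, 21]
Pass 1: [53, 1, 36, 55, 21, 97] (4 swaps)
Pass 2: [1, 36, 53, 21, 55, 97] (3 swaps)

After 2 passes: [1, 36, 53, 21, 55, 97]


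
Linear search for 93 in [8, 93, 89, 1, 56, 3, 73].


i=0: 8!=93
i=1: 93==93 found!

Found at 1, 2 comps


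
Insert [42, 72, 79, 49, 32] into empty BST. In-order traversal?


Insert 42: root
Insert 72: R from 42
Insert 79: R from 42 -> R from 72
Insert 49: R from 42 -> L from 72
Insert 32: L from 42

In-order: [32, 42, 49, 72, 79]


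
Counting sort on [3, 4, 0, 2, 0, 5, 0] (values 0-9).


Input: [3, 4, 0, 2, 0, 5, 0]
Counts: [3, 0, 1, 1, 1, 1, 0, 0, 0, 0]

Sorted: [0, 0, 0, 2, 3, 4, 5]


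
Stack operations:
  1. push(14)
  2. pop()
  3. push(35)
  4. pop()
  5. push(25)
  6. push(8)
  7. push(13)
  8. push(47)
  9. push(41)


push(14) -> [14]
pop()->14, []
push(35) -> [35]
pop()->35, []
push(25) -> [25]
push(8) -> [25, 8]
push(13) -> [25, 8, 13]
push(47) -> [25, 8, 13, 47]
push(41) -> [25, 8, 13, 47, 41]

Final stack: [25, 8, 13, 47, 41]


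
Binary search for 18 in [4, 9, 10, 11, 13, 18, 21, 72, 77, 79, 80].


Step 1: lo=0, hi=10, mid=5, val=18

Found at index 5


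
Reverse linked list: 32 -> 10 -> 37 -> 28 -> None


Step 1: curr=32, set curr.next=prev(None) | reversed so far: 32
Step 2: curr=10, set curr.next=prev(32) | reversed so far: 10 -> 32
Step 3: curr=37, set curr.next=prev(10) | reversed so far: 37 -> 10 -> 32
Step 4: curr=28, set curr.next=prev(37) | reversed so far: 28 -> 37 -> 10 -> 32

28 -> 37 -> 10 -> 32 -> None


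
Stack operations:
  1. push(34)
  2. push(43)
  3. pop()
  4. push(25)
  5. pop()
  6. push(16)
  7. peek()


push(34) -> [34]
push(43) -> [34, 43]
pop()->43, [34]
push(25) -> [34, 25]
pop()->25, [34]
push(16) -> [34, 16]
peek()->16

Final stack: [34, 16]


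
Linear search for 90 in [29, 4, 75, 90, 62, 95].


i=0: 29!=90
i=1: 4!=90
i=2: 75!=90
i=3: 90==90 found!

Found at 3, 4 comps


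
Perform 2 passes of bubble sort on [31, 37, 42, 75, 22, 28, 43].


Initial: [31, 37, 42, 75, 22, 28, 43]
Pass 1: [31, 37, 42, 22, 28, 43, 75] (3 swaps)
Pass 2: [31, 37, 22, 28, 42, 43, 75] (2 swaps)

After 2 passes: [31, 37, 22, 28, 42, 43, 75]


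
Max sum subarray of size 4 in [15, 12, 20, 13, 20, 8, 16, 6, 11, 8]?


[0:4]: 60
[1:5]: 65
[2:6]: 61
[3:7]: 57
[4:8]: 50
[5:9]: 41
[6:10]: 41

Max: 65 at [1:5]


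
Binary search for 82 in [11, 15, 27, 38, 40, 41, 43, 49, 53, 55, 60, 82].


Step 1: lo=0, hi=11, mid=5, val=41
Step 2: lo=6, hi=11, mid=8, val=53
Step 3: lo=9, hi=11, mid=10, val=60
Step 4: lo=11, hi=11, mid=11, val=82

Found at index 11


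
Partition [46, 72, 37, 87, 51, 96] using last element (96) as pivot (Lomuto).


Pivot: 96
  46 <= 96: advance i (no swap)
  72 <= 96: advance i (no swap)
  37 <= 96: advance i (no swap)
  87 <= 96: advance i (no swap)
  51 <= 96: advance i (no swap)
Place pivot at 5: [46, 72, 37, 87, 51, 96]

Partitioned: [46, 72, 37, 87, 51, 96]


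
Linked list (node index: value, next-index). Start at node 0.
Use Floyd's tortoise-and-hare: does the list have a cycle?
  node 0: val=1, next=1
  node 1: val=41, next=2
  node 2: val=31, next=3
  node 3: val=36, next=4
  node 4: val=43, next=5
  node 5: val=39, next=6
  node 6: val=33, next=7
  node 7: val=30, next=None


Floyd's tortoise (slow, +1) and hare (fast, +2):
  init: slow=0, fast=0
  step 1: slow=1, fast=2
  step 2: slow=2, fast=4
  step 3: slow=3, fast=6
  step 4: fast 6->7->None, no cycle

Cycle: no


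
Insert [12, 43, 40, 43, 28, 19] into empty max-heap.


Insert 12: [12]
Insert 43: [43, 12]
Insert 40: [43, 12, 40]
Insert 43: [43, 43, 40, 12]
Insert 28: [43, 43, 40, 12, 28]
Insert 19: [43, 43, 40, 12, 28, 19]

Final heap: [43, 43, 40, 12, 28, 19]


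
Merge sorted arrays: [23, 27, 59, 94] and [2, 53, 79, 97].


Take 2 from B
Take 23 from A
Take 27 from A
Take 53 from B
Take 59 from A
Take 79 from B
Take 94 from A

Merged: [2, 23, 27, 53, 59, 79, 94, 97]


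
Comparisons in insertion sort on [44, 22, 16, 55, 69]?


Algorithm: insertion sort
Input: [44, 22, 16, 55, 69]
Sorted: [16, 22, 44, 55, 69]

5


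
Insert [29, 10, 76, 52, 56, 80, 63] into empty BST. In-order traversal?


Insert 29: root
Insert 10: L from 29
Insert 76: R from 29
Insert 52: R from 29 -> L from 76
Insert 56: R from 29 -> L from 76 -> R from 52
Insert 80: R from 29 -> R from 76
Insert 63: R from 29 -> L from 76 -> R from 52 -> R from 56

In-order: [10, 29, 52, 56, 63, 76, 80]


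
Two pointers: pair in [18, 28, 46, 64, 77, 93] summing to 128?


lo=0(18)+hi=5(93)=111
lo=1(28)+hi=5(93)=121
lo=2(46)+hi=5(93)=139
lo=2(46)+hi=4(77)=123
lo=3(64)+hi=4(77)=141

No pair found


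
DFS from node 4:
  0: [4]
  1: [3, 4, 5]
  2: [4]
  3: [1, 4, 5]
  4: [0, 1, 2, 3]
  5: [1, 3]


Visit 4, push [3, 2, 1, 0]
Visit 0, push []
Visit 1, push [5, 3]
Visit 3, push [5]
Visit 5, push []
Visit 2, push []

DFS order: [4, 0, 1, 3, 5, 2]


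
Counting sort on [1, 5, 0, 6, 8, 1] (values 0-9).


Input: [1, 5, 0, 6, 8, 1]
Counts: [1, 2, 0, 0, 0, 1, 1, 0, 1, 0]

Sorted: [0, 1, 1, 5, 6, 8]


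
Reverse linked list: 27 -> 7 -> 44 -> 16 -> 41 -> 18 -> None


Step 1: curr=27, set curr.next=prev(None) | reversed so far: 27
Step 2: curr=7, set curr.next=prev(27) | reversed so far: 7 -> 27
Step 3: curr=44, set curr.next=prev(7) | reversed so far: 44 -> 7 -> 27
Step 4: curr=16, set curr.next=prev(44) | reversed so far: 16 -> 44 -> 7 -> 27
Step 5: curr=41, set curr.next=prev(16) | reversed so far: 41 -> 16 -> 44 -> 7 -> 27
Step 6: curr=18, set curr.next=prev(41) | reversed so far: 18 -> 41 -> 16 -> 44 -> 7 -> 27

18 -> 41 -> 16 -> 44 -> 7 -> 27 -> None


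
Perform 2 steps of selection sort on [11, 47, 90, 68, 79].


Initial: [11, 47, 90, 68, 79]
Step 1: min=11 at 0
  Swap: [11, 47, 90, 68, 79]
Step 2: min=47 at 1
  Swap: [11, 47, 90, 68, 79]

After 2 steps: [11, 47, 90, 68, 79]


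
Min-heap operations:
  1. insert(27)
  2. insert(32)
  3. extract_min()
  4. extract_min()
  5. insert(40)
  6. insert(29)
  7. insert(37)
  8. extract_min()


insert(27) -> [27]
insert(32) -> [27, 32]
extract_min()->27, [32]
extract_min()->32, []
insert(40) -> [40]
insert(29) -> [29, 40]
insert(37) -> [29, 40, 37]
extract_min()->29, [37, 40]

Final heap: [37, 40]


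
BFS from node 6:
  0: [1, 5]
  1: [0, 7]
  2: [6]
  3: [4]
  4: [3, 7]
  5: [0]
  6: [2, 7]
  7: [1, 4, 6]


Visit 6, enqueue [2, 7]
Visit 2, enqueue []
Visit 7, enqueue [1, 4]
Visit 1, enqueue [0]
Visit 4, enqueue [3]
Visit 0, enqueue [5]
Visit 3, enqueue []
Visit 5, enqueue []

BFS order: [6, 2, 7, 1, 4, 0, 3, 5]


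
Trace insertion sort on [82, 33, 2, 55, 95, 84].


Initial: [82, 33, 2, 55, 95, 84]
Insert 33: [33, 82, 2, 55, 95, 84]
Insert 2: [2, 33, 82, 55, 95, 84]
Insert 55: [2, 33, 55, 82, 95, 84]
Insert 95: [2, 33, 55, 82, 95, 84]
Insert 84: [2, 33, 55, 82, 84, 95]

Sorted: [2, 33, 55, 82, 84, 95]


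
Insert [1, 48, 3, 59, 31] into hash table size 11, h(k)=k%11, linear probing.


Insert 1: h=1 -> slot 1
Insert 48: h=4 -> slot 4
Insert 3: h=3 -> slot 3
Insert 59: h=4, 1 probes -> slot 5
Insert 31: h=9 -> slot 9

Table: [None, 1, None, 3, 48, 59, None, None, None, 31, None]


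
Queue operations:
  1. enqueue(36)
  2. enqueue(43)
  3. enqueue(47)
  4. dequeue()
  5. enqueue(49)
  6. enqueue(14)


enqueue(36) -> [36]
enqueue(43) -> [36, 43]
enqueue(47) -> [36, 43, 47]
dequeue()->36, [43, 47]
enqueue(49) -> [43, 47, 49]
enqueue(14) -> [43, 47, 49, 14]

Final queue: [43, 47, 49, 14]


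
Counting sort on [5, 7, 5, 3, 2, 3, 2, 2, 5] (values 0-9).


Input: [5, 7, 5, 3, 2, 3, 2, 2, 5]
Counts: [0, 0, 3, 2, 0, 3, 0, 1, 0, 0]

Sorted: [2, 2, 2, 3, 3, 5, 5, 5, 7]


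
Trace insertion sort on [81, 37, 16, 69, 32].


Initial: [81, 37, 16, 69, 32]
Insert 37: [37, 81, 16, 69, 32]
Insert 16: [16, 37, 81, 69, 32]
Insert 69: [16, 37, 69, 81, 32]
Insert 32: [16, 32, 37, 69, 81]

Sorted: [16, 32, 37, 69, 81]


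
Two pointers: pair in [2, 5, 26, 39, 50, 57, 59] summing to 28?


lo=0(2)+hi=6(59)=61
lo=0(2)+hi=5(57)=59
lo=0(2)+hi=4(50)=52
lo=0(2)+hi=3(39)=41
lo=0(2)+hi=2(26)=28

Yes: 2+26=28


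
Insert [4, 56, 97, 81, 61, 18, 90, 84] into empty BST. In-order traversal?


Insert 4: root
Insert 56: R from 4
Insert 97: R from 4 -> R from 56
Insert 81: R from 4 -> R from 56 -> L from 97
Insert 61: R from 4 -> R from 56 -> L from 97 -> L from 81
Insert 18: R from 4 -> L from 56
Insert 90: R from 4 -> R from 56 -> L from 97 -> R from 81
Insert 84: R from 4 -> R from 56 -> L from 97 -> R from 81 -> L from 90

In-order: [4, 18, 56, 61, 81, 84, 90, 97]


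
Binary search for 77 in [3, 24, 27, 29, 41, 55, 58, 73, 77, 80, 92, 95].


Step 1: lo=0, hi=11, mid=5, val=55
Step 2: lo=6, hi=11, mid=8, val=77

Found at index 8


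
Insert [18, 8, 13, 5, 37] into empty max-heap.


Insert 18: [18]
Insert 8: [18, 8]
Insert 13: [18, 8, 13]
Insert 5: [18, 8, 13, 5]
Insert 37: [37, 18, 13, 5, 8]

Final heap: [37, 18, 13, 5, 8]


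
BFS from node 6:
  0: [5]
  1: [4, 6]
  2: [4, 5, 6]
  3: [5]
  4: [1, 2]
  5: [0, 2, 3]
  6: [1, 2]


Visit 6, enqueue [1, 2]
Visit 1, enqueue [4]
Visit 2, enqueue [5]
Visit 4, enqueue []
Visit 5, enqueue [0, 3]
Visit 0, enqueue []
Visit 3, enqueue []

BFS order: [6, 1, 2, 4, 5, 0, 3]


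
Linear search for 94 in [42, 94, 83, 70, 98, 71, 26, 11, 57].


i=0: 42!=94
i=1: 94==94 found!

Found at 1, 2 comps


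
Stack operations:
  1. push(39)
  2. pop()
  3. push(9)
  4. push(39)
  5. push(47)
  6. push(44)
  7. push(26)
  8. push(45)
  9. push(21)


push(39) -> [39]
pop()->39, []
push(9) -> [9]
push(39) -> [9, 39]
push(47) -> [9, 39, 47]
push(44) -> [9, 39, 47, 44]
push(26) -> [9, 39, 47, 44, 26]
push(45) -> [9, 39, 47, 44, 26, 45]
push(21) -> [9, 39, 47, 44, 26, 45, 21]

Final stack: [9, 39, 47, 44, 26, 45, 21]


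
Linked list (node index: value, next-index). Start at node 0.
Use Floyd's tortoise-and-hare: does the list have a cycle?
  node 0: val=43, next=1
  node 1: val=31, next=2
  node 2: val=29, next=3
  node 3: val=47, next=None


Floyd's tortoise (slow, +1) and hare (fast, +2):
  init: slow=0, fast=0
  step 1: slow=1, fast=2
  step 2: fast 2->3->None, no cycle

Cycle: no


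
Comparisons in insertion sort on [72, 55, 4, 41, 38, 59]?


Algorithm: insertion sort
Input: [72, 55, 4, 41, 38, 59]
Sorted: [4, 38, 41, 55, 59, 72]

12


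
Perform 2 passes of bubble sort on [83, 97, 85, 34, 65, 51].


Initial: [83, 97, 85, 34, 65, 51]
Pass 1: [83, 85, 34, 65, 51, 97] (4 swaps)
Pass 2: [83, 34, 65, 51, 85, 97] (3 swaps)

After 2 passes: [83, 34, 65, 51, 85, 97]


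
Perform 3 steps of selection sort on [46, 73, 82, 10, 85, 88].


Initial: [46, 73, 82, 10, 85, 88]
Step 1: min=10 at 3
  Swap: [10, 73, 82, 46, 85, 88]
Step 2: min=46 at 3
  Swap: [10, 46, 82, 73, 85, 88]
Step 3: min=73 at 3
  Swap: [10, 46, 73, 82, 85, 88]

After 3 steps: [10, 46, 73, 82, 85, 88]


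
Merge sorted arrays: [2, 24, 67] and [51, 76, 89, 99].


Take 2 from A
Take 24 from A
Take 51 from B
Take 67 from A

Merged: [2, 24, 51, 67, 76, 89, 99]


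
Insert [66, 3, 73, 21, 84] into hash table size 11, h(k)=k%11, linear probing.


Insert 66: h=0 -> slot 0
Insert 3: h=3 -> slot 3
Insert 73: h=7 -> slot 7
Insert 21: h=10 -> slot 10
Insert 84: h=7, 1 probes -> slot 8

Table: [66, None, None, 3, None, None, None, 73, 84, None, 21]


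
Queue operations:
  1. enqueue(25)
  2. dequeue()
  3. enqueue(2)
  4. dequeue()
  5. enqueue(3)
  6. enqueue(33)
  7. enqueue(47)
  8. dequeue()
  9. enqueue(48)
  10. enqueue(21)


enqueue(25) -> [25]
dequeue()->25, []
enqueue(2) -> [2]
dequeue()->2, []
enqueue(3) -> [3]
enqueue(33) -> [3, 33]
enqueue(47) -> [3, 33, 47]
dequeue()->3, [33, 47]
enqueue(48) -> [33, 47, 48]
enqueue(21) -> [33, 47, 48, 21]

Final queue: [33, 47, 48, 21]


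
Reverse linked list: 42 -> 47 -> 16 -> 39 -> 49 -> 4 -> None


Step 1: curr=42, set curr.next=prev(None) | reversed so far: 42
Step 2: curr=47, set curr.next=prev(42) | reversed so far: 47 -> 42
Step 3: curr=16, set curr.next=prev(47) | reversed so far: 16 -> 47 -> 42
Step 4: curr=39, set curr.next=prev(16) | reversed so far: 39 -> 16 -> 47 -> 42
Step 5: curr=49, set curr.next=prev(39) | reversed so far: 49 -> 39 -> 16 -> 47 -> 42
Step 6: curr=4, set curr.next=prev(49) | reversed so far: 4 -> 49 -> 39 -> 16 -> 47 -> 42

4 -> 49 -> 39 -> 16 -> 47 -> 42 -> None


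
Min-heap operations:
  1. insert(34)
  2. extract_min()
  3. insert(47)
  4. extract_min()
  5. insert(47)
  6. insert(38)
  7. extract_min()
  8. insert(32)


insert(34) -> [34]
extract_min()->34, []
insert(47) -> [47]
extract_min()->47, []
insert(47) -> [47]
insert(38) -> [38, 47]
extract_min()->38, [47]
insert(32) -> [32, 47]

Final heap: [32, 47]


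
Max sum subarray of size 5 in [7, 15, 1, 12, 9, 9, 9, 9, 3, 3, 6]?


[0:5]: 44
[1:6]: 46
[2:7]: 40
[3:8]: 48
[4:9]: 39
[5:10]: 33
[6:11]: 30

Max: 48 at [3:8]


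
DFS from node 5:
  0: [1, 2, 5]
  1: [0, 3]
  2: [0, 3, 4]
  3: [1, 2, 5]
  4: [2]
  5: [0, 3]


Visit 5, push [3, 0]
Visit 0, push [2, 1]
Visit 1, push [3]
Visit 3, push [2]
Visit 2, push [4]
Visit 4, push []

DFS order: [5, 0, 1, 3, 2, 4]


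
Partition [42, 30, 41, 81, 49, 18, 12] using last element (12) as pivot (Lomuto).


Pivot: 12
Place pivot at 0: [12, 30, 41, 81, 49, 18, 42]

Partitioned: [12, 30, 41, 81, 49, 18, 42]


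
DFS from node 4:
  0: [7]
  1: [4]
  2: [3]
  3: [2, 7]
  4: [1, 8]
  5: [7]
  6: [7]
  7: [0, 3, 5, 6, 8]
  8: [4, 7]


Visit 4, push [8, 1]
Visit 1, push []
Visit 8, push [7]
Visit 7, push [6, 5, 3, 0]
Visit 0, push []
Visit 3, push [2]
Visit 2, push []
Visit 5, push []
Visit 6, push []

DFS order: [4, 1, 8, 7, 0, 3, 2, 5, 6]


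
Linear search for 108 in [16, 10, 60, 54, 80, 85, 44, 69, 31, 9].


i=0: 16!=108
i=1: 10!=108
i=2: 60!=108
i=3: 54!=108
i=4: 80!=108
i=5: 85!=108
i=6: 44!=108
i=7: 69!=108
i=8: 31!=108
i=9: 9!=108

Not found, 10 comps


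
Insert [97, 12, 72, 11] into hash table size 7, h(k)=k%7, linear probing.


Insert 97: h=6 -> slot 6
Insert 12: h=5 -> slot 5
Insert 72: h=2 -> slot 2
Insert 11: h=4 -> slot 4

Table: [None, None, 72, None, 11, 12, 97]


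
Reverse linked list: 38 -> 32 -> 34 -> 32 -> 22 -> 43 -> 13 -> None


Step 1: curr=38, set curr.next=prev(None) | reversed so far: 38
Step 2: curr=32, set curr.next=prev(38) | reversed so far: 32 -> 38
Step 3: curr=34, set curr.next=prev(32) | reversed so far: 34 -> 32 -> 38
Step 4: curr=32, set curr.next=prev(34) | reversed so far: 32 -> 34 -> 32 -> 38
Step 5: curr=22, set curr.next=prev(32) | reversed so far: 22 -> 32 -> 34 -> 32 -> 38
Step 6: curr=43, set curr.next=prev(22) | reversed so far: 43 -> 22 -> 32 -> 34 -> 32 -> 38
Step 7: curr=13, set curr.next=prev(43) | reversed so far: 13 -> 43 -> 22 -> 32 -> 34 -> 32 -> 38

13 -> 43 -> 22 -> 32 -> 34 -> 32 -> 38 -> None


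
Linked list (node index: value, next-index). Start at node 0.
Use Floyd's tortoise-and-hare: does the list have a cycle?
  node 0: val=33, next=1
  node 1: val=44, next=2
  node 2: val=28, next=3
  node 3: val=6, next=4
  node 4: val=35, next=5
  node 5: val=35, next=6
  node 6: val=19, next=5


Floyd's tortoise (slow, +1) and hare (fast, +2):
  init: slow=0, fast=0
  step 1: slow=1, fast=2
  step 2: slow=2, fast=4
  step 3: slow=3, fast=6
  step 4: slow=4, fast=6
  step 5: slow=5, fast=6
  step 6: slow=6, fast=6
  slow == fast at node 6: cycle detected

Cycle: yes


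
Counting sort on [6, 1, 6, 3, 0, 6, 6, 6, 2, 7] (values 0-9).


Input: [6, 1, 6, 3, 0, 6, 6, 6, 2, 7]
Counts: [1, 1, 1, 1, 0, 0, 5, 1, 0, 0]

Sorted: [0, 1, 2, 3, 6, 6, 6, 6, 6, 7]


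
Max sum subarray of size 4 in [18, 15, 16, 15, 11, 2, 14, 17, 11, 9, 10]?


[0:4]: 64
[1:5]: 57
[2:6]: 44
[3:7]: 42
[4:8]: 44
[5:9]: 44
[6:10]: 51
[7:11]: 47

Max: 64 at [0:4]


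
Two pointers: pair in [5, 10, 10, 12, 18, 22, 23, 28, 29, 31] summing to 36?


lo=0(5)+hi=9(31)=36

Yes: 5+31=36


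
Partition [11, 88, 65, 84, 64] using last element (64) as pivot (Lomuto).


Pivot: 64
  11 <= 64: advance i (no swap)
Place pivot at 1: [11, 64, 65, 84, 88]

Partitioned: [11, 64, 65, 84, 88]


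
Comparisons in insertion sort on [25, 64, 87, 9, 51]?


Algorithm: insertion sort
Input: [25, 64, 87, 9, 51]
Sorted: [9, 25, 51, 64, 87]

8


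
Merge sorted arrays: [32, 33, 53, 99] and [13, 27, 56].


Take 13 from B
Take 27 from B
Take 32 from A
Take 33 from A
Take 53 from A
Take 56 from B

Merged: [13, 27, 32, 33, 53, 56, 99]


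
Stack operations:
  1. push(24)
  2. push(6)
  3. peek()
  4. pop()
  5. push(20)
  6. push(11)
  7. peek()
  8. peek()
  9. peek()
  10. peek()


push(24) -> [24]
push(6) -> [24, 6]
peek()->6
pop()->6, [24]
push(20) -> [24, 20]
push(11) -> [24, 20, 11]
peek()->11
peek()->11
peek()->11
peek()->11

Final stack: [24, 20, 11]


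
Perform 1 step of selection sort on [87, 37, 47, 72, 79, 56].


Initial: [87, 37, 47, 72, 79, 56]
Step 1: min=37 at 1
  Swap: [37, 87, 47, 72, 79, 56]

After 1 step: [37, 87, 47, 72, 79, 56]


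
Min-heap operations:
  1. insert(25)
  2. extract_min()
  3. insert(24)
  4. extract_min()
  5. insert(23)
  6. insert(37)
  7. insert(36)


insert(25) -> [25]
extract_min()->25, []
insert(24) -> [24]
extract_min()->24, []
insert(23) -> [23]
insert(37) -> [23, 37]
insert(36) -> [23, 37, 36]

Final heap: [23, 37, 36]


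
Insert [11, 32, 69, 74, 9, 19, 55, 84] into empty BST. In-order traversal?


Insert 11: root
Insert 32: R from 11
Insert 69: R from 11 -> R from 32
Insert 74: R from 11 -> R from 32 -> R from 69
Insert 9: L from 11
Insert 19: R from 11 -> L from 32
Insert 55: R from 11 -> R from 32 -> L from 69
Insert 84: R from 11 -> R from 32 -> R from 69 -> R from 74

In-order: [9, 11, 19, 32, 55, 69, 74, 84]


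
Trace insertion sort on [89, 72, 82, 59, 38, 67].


Initial: [89, 72, 82, 59, 38, 67]
Insert 72: [72, 89, 82, 59, 38, 67]
Insert 82: [72, 82, 89, 59, 38, 67]
Insert 59: [59, 72, 82, 89, 38, 67]
Insert 38: [38, 59, 72, 82, 89, 67]
Insert 67: [38, 59, 67, 72, 82, 89]

Sorted: [38, 59, 67, 72, 82, 89]


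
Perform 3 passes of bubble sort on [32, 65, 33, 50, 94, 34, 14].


Initial: [32, 65, 33, 50, 94, 34, 14]
Pass 1: [32, 33, 50, 65, 34, 14, 94] (4 swaps)
Pass 2: [32, 33, 50, 34, 14, 65, 94] (2 swaps)
Pass 3: [32, 33, 34, 14, 50, 65, 94] (2 swaps)

After 3 passes: [32, 33, 34, 14, 50, 65, 94]


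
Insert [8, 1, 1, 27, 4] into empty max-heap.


Insert 8: [8]
Insert 1: [8, 1]
Insert 1: [8, 1, 1]
Insert 27: [27, 8, 1, 1]
Insert 4: [27, 8, 1, 1, 4]

Final heap: [27, 8, 1, 1, 4]


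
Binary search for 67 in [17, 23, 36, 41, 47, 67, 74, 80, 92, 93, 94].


Step 1: lo=0, hi=10, mid=5, val=67

Found at index 5


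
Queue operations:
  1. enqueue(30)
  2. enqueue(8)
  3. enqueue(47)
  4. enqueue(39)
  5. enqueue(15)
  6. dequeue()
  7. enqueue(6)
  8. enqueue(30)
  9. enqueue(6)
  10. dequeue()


enqueue(30) -> [30]
enqueue(8) -> [30, 8]
enqueue(47) -> [30, 8, 47]
enqueue(39) -> [30, 8, 47, 39]
enqueue(15) -> [30, 8, 47, 39, 15]
dequeue()->30, [8, 47, 39, 15]
enqueue(6) -> [8, 47, 39, 15, 6]
enqueue(30) -> [8, 47, 39, 15, 6, 30]
enqueue(6) -> [8, 47, 39, 15, 6, 30, 6]
dequeue()->8, [47, 39, 15, 6, 30, 6]

Final queue: [47, 39, 15, 6, 30, 6]


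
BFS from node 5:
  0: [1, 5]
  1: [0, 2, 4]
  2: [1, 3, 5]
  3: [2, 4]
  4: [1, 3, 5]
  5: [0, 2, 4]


Visit 5, enqueue [0, 2, 4]
Visit 0, enqueue [1]
Visit 2, enqueue [3]
Visit 4, enqueue []
Visit 1, enqueue []
Visit 3, enqueue []

BFS order: [5, 0, 2, 4, 1, 3]


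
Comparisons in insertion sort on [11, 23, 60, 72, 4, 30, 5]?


Algorithm: insertion sort
Input: [11, 23, 60, 72, 4, 30, 5]
Sorted: [4, 5, 11, 23, 30, 60, 72]

16


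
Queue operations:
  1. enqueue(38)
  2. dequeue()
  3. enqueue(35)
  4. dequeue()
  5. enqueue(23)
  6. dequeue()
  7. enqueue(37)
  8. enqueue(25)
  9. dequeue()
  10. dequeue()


enqueue(38) -> [38]
dequeue()->38, []
enqueue(35) -> [35]
dequeue()->35, []
enqueue(23) -> [23]
dequeue()->23, []
enqueue(37) -> [37]
enqueue(25) -> [37, 25]
dequeue()->37, [25]
dequeue()->25, []

Final queue: []


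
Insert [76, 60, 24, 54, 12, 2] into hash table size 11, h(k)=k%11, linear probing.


Insert 76: h=10 -> slot 10
Insert 60: h=5 -> slot 5
Insert 24: h=2 -> slot 2
Insert 54: h=10, 1 probes -> slot 0
Insert 12: h=1 -> slot 1
Insert 2: h=2, 1 probes -> slot 3

Table: [54, 12, 24, 2, None, 60, None, None, None, None, 76]


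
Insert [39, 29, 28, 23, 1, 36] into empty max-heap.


Insert 39: [39]
Insert 29: [39, 29]
Insert 28: [39, 29, 28]
Insert 23: [39, 29, 28, 23]
Insert 1: [39, 29, 28, 23, 1]
Insert 36: [39, 29, 36, 23, 1, 28]

Final heap: [39, 29, 36, 23, 1, 28]


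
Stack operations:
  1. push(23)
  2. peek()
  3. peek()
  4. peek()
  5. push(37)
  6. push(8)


push(23) -> [23]
peek()->23
peek()->23
peek()->23
push(37) -> [23, 37]
push(8) -> [23, 37, 8]

Final stack: [23, 37, 8]


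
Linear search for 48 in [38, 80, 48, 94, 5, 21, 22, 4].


i=0: 38!=48
i=1: 80!=48
i=2: 48==48 found!

Found at 2, 3 comps


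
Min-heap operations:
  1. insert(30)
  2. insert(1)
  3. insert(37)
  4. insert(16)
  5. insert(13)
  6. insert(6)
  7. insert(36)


insert(30) -> [30]
insert(1) -> [1, 30]
insert(37) -> [1, 30, 37]
insert(16) -> [1, 16, 37, 30]
insert(13) -> [1, 13, 37, 30, 16]
insert(6) -> [1, 13, 6, 30, 16, 37]
insert(36) -> [1, 13, 6, 30, 16, 37, 36]

Final heap: [1, 13, 6, 30, 16, 37, 36]


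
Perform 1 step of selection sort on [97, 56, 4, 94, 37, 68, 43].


Initial: [97, 56, 4, 94, 37, 68, 43]
Step 1: min=4 at 2
  Swap: [4, 56, 97, 94, 37, 68, 43]

After 1 step: [4, 56, 97, 94, 37, 68, 43]


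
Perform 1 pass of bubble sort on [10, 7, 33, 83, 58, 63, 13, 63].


Initial: [10, 7, 33, 83, 58, 63, 13, 63]
Pass 1: [7, 10, 33, 58, 63, 13, 63, 83] (5 swaps)

After 1 pass: [7, 10, 33, 58, 63, 13, 63, 83]


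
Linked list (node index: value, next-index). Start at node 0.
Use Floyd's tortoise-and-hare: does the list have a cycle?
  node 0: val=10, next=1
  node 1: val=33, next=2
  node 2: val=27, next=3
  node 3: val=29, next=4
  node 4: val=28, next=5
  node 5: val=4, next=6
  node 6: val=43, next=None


Floyd's tortoise (slow, +1) and hare (fast, +2):
  init: slow=0, fast=0
  step 1: slow=1, fast=2
  step 2: slow=2, fast=4
  step 3: slow=3, fast=6
  step 4: fast -> None, no cycle

Cycle: no


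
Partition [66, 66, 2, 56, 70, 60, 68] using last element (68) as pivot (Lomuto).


Pivot: 68
  66 <= 68: advance i (no swap)
  66 <= 68: advance i (no swap)
  2 <= 68: advance i (no swap)
  56 <= 68: advance i (no swap)
  60 <= 68: swap -> [66, 66, 2, 56, 60, 70, 68]
Place pivot at 5: [66, 66, 2, 56, 60, 68, 70]

Partitioned: [66, 66, 2, 56, 60, 68, 70]


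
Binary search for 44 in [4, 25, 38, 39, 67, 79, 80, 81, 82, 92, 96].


Step 1: lo=0, hi=10, mid=5, val=79
Step 2: lo=0, hi=4, mid=2, val=38
Step 3: lo=3, hi=4, mid=3, val=39
Step 4: lo=4, hi=4, mid=4, val=67

Not found


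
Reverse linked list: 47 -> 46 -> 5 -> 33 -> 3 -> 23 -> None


Step 1: curr=47, set curr.next=prev(None) | reversed so far: 47
Step 2: curr=46, set curr.next=prev(47) | reversed so far: 46 -> 47
Step 3: curr=5, set curr.next=prev(46) | reversed so far: 5 -> 46 -> 47
Step 4: curr=33, set curr.next=prev(5) | reversed so far: 33 -> 5 -> 46 -> 47
Step 5: curr=3, set curr.next=prev(33) | reversed so far: 3 -> 33 -> 5 -> 46 -> 47
Step 6: curr=23, set curr.next=prev(3) | reversed so far: 23 -> 3 -> 33 -> 5 -> 46 -> 47

23 -> 3 -> 33 -> 5 -> 46 -> 47 -> None


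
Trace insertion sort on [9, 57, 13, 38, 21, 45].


Initial: [9, 57, 13, 38, 21, 45]
Insert 57: [9, 57, 13, 38, 21, 45]
Insert 13: [9, 13, 57, 38, 21, 45]
Insert 38: [9, 13, 38, 57, 21, 45]
Insert 21: [9, 13, 21, 38, 57, 45]
Insert 45: [9, 13, 21, 38, 45, 57]

Sorted: [9, 13, 21, 38, 45, 57]


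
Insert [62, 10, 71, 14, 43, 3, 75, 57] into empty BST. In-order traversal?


Insert 62: root
Insert 10: L from 62
Insert 71: R from 62
Insert 14: L from 62 -> R from 10
Insert 43: L from 62 -> R from 10 -> R from 14
Insert 3: L from 62 -> L from 10
Insert 75: R from 62 -> R from 71
Insert 57: L from 62 -> R from 10 -> R from 14 -> R from 43

In-order: [3, 10, 14, 43, 57, 62, 71, 75]


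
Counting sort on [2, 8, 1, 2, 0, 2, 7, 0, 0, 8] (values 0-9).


Input: [2, 8, 1, 2, 0, 2, 7, 0, 0, 8]
Counts: [3, 1, 3, 0, 0, 0, 0, 1, 2, 0]

Sorted: [0, 0, 0, 1, 2, 2, 2, 7, 8, 8]


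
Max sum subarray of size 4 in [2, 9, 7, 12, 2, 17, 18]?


[0:4]: 30
[1:5]: 30
[2:6]: 38
[3:7]: 49

Max: 49 at [3:7]


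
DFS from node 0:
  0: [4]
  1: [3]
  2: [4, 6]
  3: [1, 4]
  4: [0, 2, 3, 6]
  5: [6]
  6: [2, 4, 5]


Visit 0, push [4]
Visit 4, push [6, 3, 2]
Visit 2, push [6]
Visit 6, push [5]
Visit 5, push []
Visit 3, push [1]
Visit 1, push []

DFS order: [0, 4, 2, 6, 5, 3, 1]


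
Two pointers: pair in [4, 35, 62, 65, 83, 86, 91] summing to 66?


lo=0(4)+hi=6(91)=95
lo=0(4)+hi=5(86)=90
lo=0(4)+hi=4(83)=87
lo=0(4)+hi=3(65)=69
lo=0(4)+hi=2(62)=66

Yes: 4+62=66


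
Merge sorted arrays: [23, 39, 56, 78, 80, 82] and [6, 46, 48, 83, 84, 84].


Take 6 from B
Take 23 from A
Take 39 from A
Take 46 from B
Take 48 from B
Take 56 from A
Take 78 from A
Take 80 from A
Take 82 from A

Merged: [6, 23, 39, 46, 48, 56, 78, 80, 82, 83, 84, 84]


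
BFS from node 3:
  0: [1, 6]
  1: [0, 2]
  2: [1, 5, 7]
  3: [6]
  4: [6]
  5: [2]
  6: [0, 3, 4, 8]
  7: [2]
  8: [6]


Visit 3, enqueue [6]
Visit 6, enqueue [0, 4, 8]
Visit 0, enqueue [1]
Visit 4, enqueue []
Visit 8, enqueue []
Visit 1, enqueue [2]
Visit 2, enqueue [5, 7]
Visit 5, enqueue []
Visit 7, enqueue []

BFS order: [3, 6, 0, 4, 8, 1, 2, 5, 7]


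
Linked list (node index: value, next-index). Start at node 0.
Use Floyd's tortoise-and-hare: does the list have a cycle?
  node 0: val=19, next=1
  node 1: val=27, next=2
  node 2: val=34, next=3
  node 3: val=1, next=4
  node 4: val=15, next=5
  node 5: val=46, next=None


Floyd's tortoise (slow, +1) and hare (fast, +2):
  init: slow=0, fast=0
  step 1: slow=1, fast=2
  step 2: slow=2, fast=4
  step 3: fast 4->5->None, no cycle

Cycle: no


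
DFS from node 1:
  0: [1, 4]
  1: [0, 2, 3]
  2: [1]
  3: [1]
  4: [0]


Visit 1, push [3, 2, 0]
Visit 0, push [4]
Visit 4, push []
Visit 2, push []
Visit 3, push []

DFS order: [1, 0, 4, 2, 3]


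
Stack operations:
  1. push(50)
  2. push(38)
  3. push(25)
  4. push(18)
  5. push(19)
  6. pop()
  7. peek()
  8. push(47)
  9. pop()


push(50) -> [50]
push(38) -> [50, 38]
push(25) -> [50, 38, 25]
push(18) -> [50, 38, 25, 18]
push(19) -> [50, 38, 25, 18, 19]
pop()->19, [50, 38, 25, 18]
peek()->18
push(47) -> [50, 38, 25, 18, 47]
pop()->47, [50, 38, 25, 18]

Final stack: [50, 38, 25, 18]


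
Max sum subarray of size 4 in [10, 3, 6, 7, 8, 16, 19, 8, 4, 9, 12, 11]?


[0:4]: 26
[1:5]: 24
[2:6]: 37
[3:7]: 50
[4:8]: 51
[5:9]: 47
[6:10]: 40
[7:11]: 33
[8:12]: 36

Max: 51 at [4:8]


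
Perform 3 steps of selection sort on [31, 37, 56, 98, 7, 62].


Initial: [31, 37, 56, 98, 7, 62]
Step 1: min=7 at 4
  Swap: [7, 37, 56, 98, 31, 62]
Step 2: min=31 at 4
  Swap: [7, 31, 56, 98, 37, 62]
Step 3: min=37 at 4
  Swap: [7, 31, 37, 98, 56, 62]

After 3 steps: [7, 31, 37, 98, 56, 62]


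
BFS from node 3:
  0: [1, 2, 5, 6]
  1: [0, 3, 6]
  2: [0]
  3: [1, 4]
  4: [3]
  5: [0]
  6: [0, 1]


Visit 3, enqueue [1, 4]
Visit 1, enqueue [0, 6]
Visit 4, enqueue []
Visit 0, enqueue [2, 5]
Visit 6, enqueue []
Visit 2, enqueue []
Visit 5, enqueue []

BFS order: [3, 1, 4, 0, 6, 2, 5]


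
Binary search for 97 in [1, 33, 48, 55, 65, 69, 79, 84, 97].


Step 1: lo=0, hi=8, mid=4, val=65
Step 2: lo=5, hi=8, mid=6, val=79
Step 3: lo=7, hi=8, mid=7, val=84
Step 4: lo=8, hi=8, mid=8, val=97

Found at index 8


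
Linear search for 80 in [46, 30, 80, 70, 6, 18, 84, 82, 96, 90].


i=0: 46!=80
i=1: 30!=80
i=2: 80==80 found!

Found at 2, 3 comps


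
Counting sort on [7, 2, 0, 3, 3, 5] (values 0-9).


Input: [7, 2, 0, 3, 3, 5]
Counts: [1, 0, 1, 2, 0, 1, 0, 1, 0, 0]

Sorted: [0, 2, 3, 3, 5, 7]


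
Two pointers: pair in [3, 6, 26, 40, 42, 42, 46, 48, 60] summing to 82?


lo=0(3)+hi=8(60)=63
lo=1(6)+hi=8(60)=66
lo=2(26)+hi=8(60)=86
lo=2(26)+hi=7(48)=74
lo=3(40)+hi=7(48)=88
lo=3(40)+hi=6(46)=86
lo=3(40)+hi=5(42)=82

Yes: 40+42=82


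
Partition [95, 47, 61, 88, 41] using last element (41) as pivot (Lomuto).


Pivot: 41
Place pivot at 0: [41, 47, 61, 88, 95]

Partitioned: [41, 47, 61, 88, 95]


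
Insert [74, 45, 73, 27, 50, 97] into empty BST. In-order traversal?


Insert 74: root
Insert 45: L from 74
Insert 73: L from 74 -> R from 45
Insert 27: L from 74 -> L from 45
Insert 50: L from 74 -> R from 45 -> L from 73
Insert 97: R from 74

In-order: [27, 45, 50, 73, 74, 97]


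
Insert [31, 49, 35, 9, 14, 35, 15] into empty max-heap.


Insert 31: [31]
Insert 49: [49, 31]
Insert 35: [49, 31, 35]
Insert 9: [49, 31, 35, 9]
Insert 14: [49, 31, 35, 9, 14]
Insert 35: [49, 31, 35, 9, 14, 35]
Insert 15: [49, 31, 35, 9, 14, 35, 15]

Final heap: [49, 31, 35, 9, 14, 35, 15]


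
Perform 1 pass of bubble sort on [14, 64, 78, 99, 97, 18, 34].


Initial: [14, 64, 78, 99, 97, 18, 34]
Pass 1: [14, 64, 78, 97, 18, 34, 99] (3 swaps)

After 1 pass: [14, 64, 78, 97, 18, 34, 99]


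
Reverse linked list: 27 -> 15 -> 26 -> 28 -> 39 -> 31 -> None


Step 1: curr=27, set curr.next=prev(None) | reversed so far: 27
Step 2: curr=15, set curr.next=prev(27) | reversed so far: 15 -> 27
Step 3: curr=26, set curr.next=prev(15) | reversed so far: 26 -> 15 -> 27
Step 4: curr=28, set curr.next=prev(26) | reversed so far: 28 -> 26 -> 15 -> 27
Step 5: curr=39, set curr.next=prev(28) | reversed so far: 39 -> 28 -> 26 -> 15 -> 27
Step 6: curr=31, set curr.next=prev(39) | reversed so far: 31 -> 39 -> 28 -> 26 -> 15 -> 27

31 -> 39 -> 28 -> 26 -> 15 -> 27 -> None


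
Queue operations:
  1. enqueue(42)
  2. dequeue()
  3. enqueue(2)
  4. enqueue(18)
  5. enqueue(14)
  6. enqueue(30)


enqueue(42) -> [42]
dequeue()->42, []
enqueue(2) -> [2]
enqueue(18) -> [2, 18]
enqueue(14) -> [2, 18, 14]
enqueue(30) -> [2, 18, 14, 30]

Final queue: [2, 18, 14, 30]
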